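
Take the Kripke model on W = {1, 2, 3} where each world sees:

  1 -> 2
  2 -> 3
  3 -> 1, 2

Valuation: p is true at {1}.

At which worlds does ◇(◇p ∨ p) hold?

{2, 3}

1: successors {2}; ◇p ∨ p there: 2:F. ✗
2: successors {3}; ◇p ∨ p there: 3:T. ✓
3: successors {1, 2}; ◇p ∨ p there: 1:T, 2:F. ✓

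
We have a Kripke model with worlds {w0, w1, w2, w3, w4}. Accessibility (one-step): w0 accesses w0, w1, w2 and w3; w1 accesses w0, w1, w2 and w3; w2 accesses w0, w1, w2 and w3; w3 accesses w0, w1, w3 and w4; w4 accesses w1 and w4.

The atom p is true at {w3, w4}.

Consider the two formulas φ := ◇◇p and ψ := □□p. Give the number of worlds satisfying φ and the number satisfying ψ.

For ◇◇p:
w0: successors {w0, w1, w2, w3}; ◇p there: w0:T, w1:T, w2:T, w3:T. ✓
w1: successors {w0, w1, w2, w3}; ◇p there: w0:T, w1:T, w2:T, w3:T. ✓
w2: successors {w0, w1, w2, w3}; ◇p there: w0:T, w1:T, w2:T, w3:T. ✓
w3: successors {w0, w1, w3, w4}; ◇p there: w0:T, w1:T, w3:T, w4:T. ✓
w4: successors {w1, w4}; ◇p there: w1:T, w4:T. ✓
— 5 worlds.
For □□p:
w0: successors {w0, w1, w2, w3}; □p there: w0:F, w1:F, w2:F, w3:F. ✗
w1: successors {w0, w1, w2, w3}; □p there: w0:F, w1:F, w2:F, w3:F. ✗
w2: successors {w0, w1, w2, w3}; □p there: w0:F, w1:F, w2:F, w3:F. ✗
w3: successors {w0, w1, w3, w4}; □p there: w0:F, w1:F, w3:F, w4:F. ✗
w4: successors {w1, w4}; □p there: w1:F, w4:F. ✗
— 0 worlds.

5 and 0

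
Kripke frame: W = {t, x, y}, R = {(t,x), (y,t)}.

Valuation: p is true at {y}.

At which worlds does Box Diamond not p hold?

{x, y}

t: successors {x}; Diamond not p there: x:F. ✗
x: no successors, so Box Diamond not p holds vacuously. ✓
y: successors {t}; Diamond not p there: t:T. ✓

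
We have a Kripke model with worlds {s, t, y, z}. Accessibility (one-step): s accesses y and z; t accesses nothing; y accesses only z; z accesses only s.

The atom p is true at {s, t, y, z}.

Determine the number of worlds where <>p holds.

3

s: successors {y, z}; p there: y:T, z:T. ✓
t: no successors, so <>p fails. ✗
y: successors {z}; p there: z:T. ✓
z: successors {s}; p there: s:T. ✓
Satisfying worlds: {s, y, z}.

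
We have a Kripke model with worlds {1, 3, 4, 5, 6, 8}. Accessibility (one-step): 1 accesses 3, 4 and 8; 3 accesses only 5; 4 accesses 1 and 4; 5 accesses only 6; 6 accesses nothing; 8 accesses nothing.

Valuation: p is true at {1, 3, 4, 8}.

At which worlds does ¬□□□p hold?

1: □□□p is F. ✓
3: □□□p is T. ✗
4: □□□p is F. ✓
5: □□□p is T. ✗
6: □□□p is T. ✗
8: □□□p is T. ✗

{1, 4}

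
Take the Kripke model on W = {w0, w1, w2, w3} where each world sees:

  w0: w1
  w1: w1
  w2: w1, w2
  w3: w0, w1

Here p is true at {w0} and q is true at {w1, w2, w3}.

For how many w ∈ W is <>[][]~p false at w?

0

w0: successors {w1}; [][]~p there: w1:T. ✓
w1: successors {w1}; [][]~p there: w1:T. ✓
w2: successors {w1, w2}; [][]~p there: w1:T, w2:T. ✓
w3: successors {w0, w1}; [][]~p there: w0:T, w1:T. ✓
Satisfying worlds: {w0, w1, w2, w3}.
So <>[][]~p fails at the other 0 worlds.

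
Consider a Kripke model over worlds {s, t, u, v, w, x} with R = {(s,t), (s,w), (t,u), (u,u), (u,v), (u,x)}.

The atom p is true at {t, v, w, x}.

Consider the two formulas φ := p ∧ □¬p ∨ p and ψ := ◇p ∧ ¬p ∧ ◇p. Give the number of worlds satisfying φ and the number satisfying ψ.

For p ∧ □¬p ∨ p:
s: p ∧ □¬p is F, p is F. ✗
t: p ∧ □¬p is T, p is T. ✓
u: p ∧ □¬p is F, p is F. ✗
v: p ∧ □¬p is T, p is T. ✓
w: p ∧ □¬p is T, p is T. ✓
x: p ∧ □¬p is T, p is T. ✓
— 4 worlds.
For ◇p ∧ ¬p ∧ ◇p:
s: ◇p ∧ ¬p is T, ◇p is T. ✓
t: ◇p ∧ ¬p is F, ◇p is F. ✗
u: ◇p ∧ ¬p is T, ◇p is T. ✓
v: ◇p ∧ ¬p is F, ◇p is F. ✗
w: ◇p ∧ ¬p is F, ◇p is F. ✗
x: ◇p ∧ ¬p is F, ◇p is F. ✗
— 2 worlds.

4 and 2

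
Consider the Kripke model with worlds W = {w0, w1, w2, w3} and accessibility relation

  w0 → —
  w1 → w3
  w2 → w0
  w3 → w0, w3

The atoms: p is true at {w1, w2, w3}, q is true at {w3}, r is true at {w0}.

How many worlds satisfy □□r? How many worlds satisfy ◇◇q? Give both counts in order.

2 and 2

For □□r:
w0: no successors, so □□r holds vacuously. ✓
w1: successors {w3}; □r there: w3:F. ✗
w2: successors {w0}; □r there: w0:T. ✓
w3: successors {w0, w3}; □r there: w0:T, w3:F. ✗
— 2 worlds.
For ◇◇q:
w0: no successors, so ◇◇q fails. ✗
w1: successors {w3}; ◇q there: w3:T. ✓
w2: successors {w0}; ◇q there: w0:F. ✗
w3: successors {w0, w3}; ◇q there: w0:F, w3:T. ✓
— 2 worlds.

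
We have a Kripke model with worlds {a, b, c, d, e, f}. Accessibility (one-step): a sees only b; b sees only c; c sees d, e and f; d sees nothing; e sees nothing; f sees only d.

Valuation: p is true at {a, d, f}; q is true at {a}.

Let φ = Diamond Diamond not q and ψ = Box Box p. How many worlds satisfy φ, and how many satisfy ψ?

3 and 4

For Diamond Diamond not q:
a: successors {b}; Diamond not q there: b:T. ✓
b: successors {c}; Diamond not q there: c:T. ✓
c: successors {d, e, f}; Diamond not q there: d:F, e:F, f:T. ✓
d: no successors, so Diamond Diamond not q fails. ✗
e: no successors, so Diamond Diamond not q fails. ✗
f: successors {d}; Diamond not q there: d:F. ✗
— 3 worlds.
For Box Box p:
a: successors {b}; Box p there: b:F. ✗
b: successors {c}; Box p there: c:F. ✗
c: successors {d, e, f}; Box p there: d:T, e:T, f:T. ✓
d: no successors, so Box Box p holds vacuously. ✓
e: no successors, so Box Box p holds vacuously. ✓
f: successors {d}; Box p there: d:T. ✓
— 4 worlds.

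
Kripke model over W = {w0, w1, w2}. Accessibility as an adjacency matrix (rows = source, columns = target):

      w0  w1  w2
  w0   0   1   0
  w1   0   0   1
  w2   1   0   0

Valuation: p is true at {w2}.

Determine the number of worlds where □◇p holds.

w0: successors {w1}; ◇p there: w1:T. ✓
w1: successors {w2}; ◇p there: w2:F. ✗
w2: successors {w0}; ◇p there: w0:F. ✗
Satisfying worlds: {w0}.

1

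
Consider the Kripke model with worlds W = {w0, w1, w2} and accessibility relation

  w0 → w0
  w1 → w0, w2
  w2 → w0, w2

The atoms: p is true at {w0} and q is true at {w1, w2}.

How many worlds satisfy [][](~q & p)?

w0: successors {w0}; [](~q & p) there: w0:T. ✓
w1: successors {w0, w2}; [](~q & p) there: w0:T, w2:F. ✗
w2: successors {w0, w2}; [](~q & p) there: w0:T, w2:F. ✗
Satisfying worlds: {w0}.

1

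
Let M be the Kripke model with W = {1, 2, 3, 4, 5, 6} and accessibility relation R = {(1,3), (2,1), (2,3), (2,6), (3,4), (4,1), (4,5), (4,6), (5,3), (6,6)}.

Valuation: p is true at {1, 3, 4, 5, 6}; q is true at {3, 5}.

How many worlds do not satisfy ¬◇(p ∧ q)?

4

1: ◇(p ∧ q) is T. ✗
2: ◇(p ∧ q) is T. ✗
3: ◇(p ∧ q) is F. ✓
4: ◇(p ∧ q) is T. ✗
5: ◇(p ∧ q) is T. ✗
6: ◇(p ∧ q) is F. ✓
Satisfying worlds: {3, 6}.
So ¬◇(p ∧ q) fails at the other 4 worlds.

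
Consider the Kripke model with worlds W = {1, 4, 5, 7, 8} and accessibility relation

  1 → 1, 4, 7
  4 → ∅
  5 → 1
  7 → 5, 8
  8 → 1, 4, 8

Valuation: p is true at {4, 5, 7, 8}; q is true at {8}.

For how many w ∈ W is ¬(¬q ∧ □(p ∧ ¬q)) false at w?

1: ¬q ∧ □(p ∧ ¬q) is F. ✓
4: ¬q ∧ □(p ∧ ¬q) is T. ✗
5: ¬q ∧ □(p ∧ ¬q) is F. ✓
7: ¬q ∧ □(p ∧ ¬q) is F. ✓
8: ¬q ∧ □(p ∧ ¬q) is F. ✓
Satisfying worlds: {1, 5, 7, 8}.
So ¬(¬q ∧ □(p ∧ ¬q)) fails at the other 1 world.

1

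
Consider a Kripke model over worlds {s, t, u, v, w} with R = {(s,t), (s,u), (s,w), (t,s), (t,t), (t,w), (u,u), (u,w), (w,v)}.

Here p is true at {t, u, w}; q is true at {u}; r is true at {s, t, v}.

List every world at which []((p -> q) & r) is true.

s: successors {t, u, w}; (p -> q) & r there: t:F, u:F, w:F. ✗
t: successors {s, t, w}; (p -> q) & r there: s:T, t:F, w:F. ✗
u: successors {u, w}; (p -> q) & r there: u:F, w:F. ✗
v: no successors, so []((p -> q) & r) holds vacuously. ✓
w: successors {v}; (p -> q) & r there: v:T. ✓

{v, w}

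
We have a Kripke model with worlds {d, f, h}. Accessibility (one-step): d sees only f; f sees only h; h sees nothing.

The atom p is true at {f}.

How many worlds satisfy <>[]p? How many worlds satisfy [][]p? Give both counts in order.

1 and 2

For <>[]p:
d: successors {f}; []p there: f:F. ✗
f: successors {h}; []p there: h:T. ✓
h: no successors, so <>[]p fails. ✗
— 1 world.
For [][]p:
d: successors {f}; []p there: f:F. ✗
f: successors {h}; []p there: h:T. ✓
h: no successors, so [][]p holds vacuously. ✓
— 2 worlds.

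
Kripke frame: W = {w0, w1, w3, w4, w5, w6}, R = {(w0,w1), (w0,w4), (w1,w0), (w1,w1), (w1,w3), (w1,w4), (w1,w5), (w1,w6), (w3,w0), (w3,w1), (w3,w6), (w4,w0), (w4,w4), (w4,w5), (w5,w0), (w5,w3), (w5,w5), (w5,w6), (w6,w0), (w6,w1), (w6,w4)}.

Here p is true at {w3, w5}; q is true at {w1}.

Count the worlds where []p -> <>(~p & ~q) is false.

w0: []p is F, <>(~p & ~q) is T. ✓
w1: []p is F, <>(~p & ~q) is T. ✓
w3: []p is F, <>(~p & ~q) is T. ✓
w4: []p is F, <>(~p & ~q) is T. ✓
w5: []p is F, <>(~p & ~q) is T. ✓
w6: []p is F, <>(~p & ~q) is T. ✓
Satisfying worlds: {w0, w1, w3, w4, w5, w6}.
So []p -> <>(~p & ~q) fails at the other 0 worlds.

0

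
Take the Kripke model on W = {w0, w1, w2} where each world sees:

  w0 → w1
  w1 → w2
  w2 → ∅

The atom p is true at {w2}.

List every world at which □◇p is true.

w0: successors {w1}; ◇p there: w1:T. ✓
w1: successors {w2}; ◇p there: w2:F. ✗
w2: no successors, so □◇p holds vacuously. ✓

{w0, w2}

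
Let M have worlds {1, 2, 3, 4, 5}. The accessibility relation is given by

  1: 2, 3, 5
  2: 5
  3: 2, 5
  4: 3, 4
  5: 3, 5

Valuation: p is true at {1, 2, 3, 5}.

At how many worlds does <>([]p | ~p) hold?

5

1: successors {2, 3, 5}; []p | ~p there: 2:T, 3:T, 5:T. ✓
2: successors {5}; []p | ~p there: 5:T. ✓
3: successors {2, 5}; []p | ~p there: 2:T, 5:T. ✓
4: successors {3, 4}; []p | ~p there: 3:T, 4:T. ✓
5: successors {3, 5}; []p | ~p there: 3:T, 5:T. ✓
Satisfying worlds: {1, 2, 3, 4, 5}.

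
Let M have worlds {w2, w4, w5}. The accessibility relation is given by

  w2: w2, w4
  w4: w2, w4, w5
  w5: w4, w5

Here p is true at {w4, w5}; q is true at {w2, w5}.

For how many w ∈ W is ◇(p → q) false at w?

0

w2: successors {w2, w4}; p → q there: w2:T, w4:F. ✓
w4: successors {w2, w4, w5}; p → q there: w2:T, w4:F, w5:T. ✓
w5: successors {w4, w5}; p → q there: w4:F, w5:T. ✓
Satisfying worlds: {w2, w4, w5}.
So ◇(p → q) fails at the other 0 worlds.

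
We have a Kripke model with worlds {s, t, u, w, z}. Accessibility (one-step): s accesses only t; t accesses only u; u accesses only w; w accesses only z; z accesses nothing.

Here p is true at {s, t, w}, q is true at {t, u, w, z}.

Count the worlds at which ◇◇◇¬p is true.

1

s: successors {t}; ◇◇¬p there: t:F. ✗
t: successors {u}; ◇◇¬p there: u:T. ✓
u: successors {w}; ◇◇¬p there: w:F. ✗
w: successors {z}; ◇◇¬p there: z:F. ✗
z: no successors, so ◇◇◇¬p fails. ✗
Satisfying worlds: {t}.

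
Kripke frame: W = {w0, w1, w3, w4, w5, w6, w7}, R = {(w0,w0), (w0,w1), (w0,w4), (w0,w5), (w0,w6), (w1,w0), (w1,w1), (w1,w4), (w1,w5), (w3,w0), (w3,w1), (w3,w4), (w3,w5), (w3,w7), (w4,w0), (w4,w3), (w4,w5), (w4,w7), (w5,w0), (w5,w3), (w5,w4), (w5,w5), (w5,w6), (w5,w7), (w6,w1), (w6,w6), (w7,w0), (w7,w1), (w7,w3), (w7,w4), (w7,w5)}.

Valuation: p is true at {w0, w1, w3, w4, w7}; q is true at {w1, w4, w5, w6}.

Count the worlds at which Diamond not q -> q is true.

w0: Diamond not q is T, q is F. ✗
w1: Diamond not q is T, q is T. ✓
w3: Diamond not q is T, q is F. ✗
w4: Diamond not q is T, q is T. ✓
w5: Diamond not q is T, q is T. ✓
w6: Diamond not q is F, q is T. ✓
w7: Diamond not q is T, q is F. ✗
Satisfying worlds: {w1, w4, w5, w6}.

4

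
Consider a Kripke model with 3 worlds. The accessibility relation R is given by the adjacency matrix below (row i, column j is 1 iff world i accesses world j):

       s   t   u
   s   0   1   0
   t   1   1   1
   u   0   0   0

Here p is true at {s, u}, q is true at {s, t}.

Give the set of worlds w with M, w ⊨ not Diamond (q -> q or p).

s: Diamond (q -> q or p) is T. ✗
t: Diamond (q -> q or p) is T. ✗
u: Diamond (q -> q or p) is F. ✓

{u}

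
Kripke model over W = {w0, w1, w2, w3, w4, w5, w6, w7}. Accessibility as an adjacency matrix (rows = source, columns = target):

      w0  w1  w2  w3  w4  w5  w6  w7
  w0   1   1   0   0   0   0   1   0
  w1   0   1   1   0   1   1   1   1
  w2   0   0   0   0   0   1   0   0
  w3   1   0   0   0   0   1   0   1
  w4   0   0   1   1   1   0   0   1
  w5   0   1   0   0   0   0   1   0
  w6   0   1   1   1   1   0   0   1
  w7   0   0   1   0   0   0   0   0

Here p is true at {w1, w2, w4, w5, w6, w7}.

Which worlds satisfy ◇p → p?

{w1, w2, w4, w5, w6, w7}

w0: ◇p is T, p is F. ✗
w1: ◇p is T, p is T. ✓
w2: ◇p is T, p is T. ✓
w3: ◇p is T, p is F. ✗
w4: ◇p is T, p is T. ✓
w5: ◇p is T, p is T. ✓
w6: ◇p is T, p is T. ✓
w7: ◇p is T, p is T. ✓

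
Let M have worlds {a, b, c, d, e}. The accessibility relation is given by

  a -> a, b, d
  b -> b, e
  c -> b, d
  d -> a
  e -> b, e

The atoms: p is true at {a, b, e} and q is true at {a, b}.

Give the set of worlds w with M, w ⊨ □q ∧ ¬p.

{d}

a: □q is F, ¬p is F. ✗
b: □q is F, ¬p is F. ✗
c: □q is F, ¬p is T. ✗
d: □q is T, ¬p is T. ✓
e: □q is F, ¬p is F. ✗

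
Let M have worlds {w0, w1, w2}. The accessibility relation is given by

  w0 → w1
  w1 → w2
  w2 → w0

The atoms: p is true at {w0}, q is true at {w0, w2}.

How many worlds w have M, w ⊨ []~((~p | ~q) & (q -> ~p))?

1

w0: successors {w1}; ~((~p | ~q) & (q -> ~p)) there: w1:F. ✗
w1: successors {w2}; ~((~p | ~q) & (q -> ~p)) there: w2:F. ✗
w2: successors {w0}; ~((~p | ~q) & (q -> ~p)) there: w0:T. ✓
Satisfying worlds: {w2}.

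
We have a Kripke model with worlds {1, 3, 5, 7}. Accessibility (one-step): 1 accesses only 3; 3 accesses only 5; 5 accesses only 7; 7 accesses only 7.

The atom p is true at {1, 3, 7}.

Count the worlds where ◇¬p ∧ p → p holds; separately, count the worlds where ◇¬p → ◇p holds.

For ◇¬p ∧ p → p:
1: ◇¬p ∧ p is F, p is T. ✓
3: ◇¬p ∧ p is T, p is T. ✓
5: ◇¬p ∧ p is F, p is F. ✓
7: ◇¬p ∧ p is F, p is T. ✓
— 4 worlds.
For ◇¬p → ◇p:
1: ◇¬p is F, ◇p is T. ✓
3: ◇¬p is T, ◇p is F. ✗
5: ◇¬p is F, ◇p is T. ✓
7: ◇¬p is F, ◇p is T. ✓
— 3 worlds.

4 and 3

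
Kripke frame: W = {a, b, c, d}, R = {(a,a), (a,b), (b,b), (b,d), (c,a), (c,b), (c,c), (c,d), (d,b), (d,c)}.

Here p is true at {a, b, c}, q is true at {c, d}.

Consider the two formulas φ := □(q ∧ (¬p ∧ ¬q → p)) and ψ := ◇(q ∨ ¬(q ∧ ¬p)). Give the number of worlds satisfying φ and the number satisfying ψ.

For □(q ∧ (¬p ∧ ¬q → p)):
a: successors {a, b}; q ∧ (¬p ∧ ¬q → p) there: a:F, b:F. ✗
b: successors {b, d}; q ∧ (¬p ∧ ¬q → p) there: b:F, d:T. ✗
c: successors {a, b, c, d}; q ∧ (¬p ∧ ¬q → p) there: a:F, b:F, c:T, d:T. ✗
d: successors {b, c}; q ∧ (¬p ∧ ¬q → p) there: b:F, c:T. ✗
— 0 worlds.
For ◇(q ∨ ¬(q ∧ ¬p)):
a: successors {a, b}; q ∨ ¬(q ∧ ¬p) there: a:T, b:T. ✓
b: successors {b, d}; q ∨ ¬(q ∧ ¬p) there: b:T, d:T. ✓
c: successors {a, b, c, d}; q ∨ ¬(q ∧ ¬p) there: a:T, b:T, c:T, d:T. ✓
d: successors {b, c}; q ∨ ¬(q ∧ ¬p) there: b:T, c:T. ✓
— 4 worlds.

0 and 4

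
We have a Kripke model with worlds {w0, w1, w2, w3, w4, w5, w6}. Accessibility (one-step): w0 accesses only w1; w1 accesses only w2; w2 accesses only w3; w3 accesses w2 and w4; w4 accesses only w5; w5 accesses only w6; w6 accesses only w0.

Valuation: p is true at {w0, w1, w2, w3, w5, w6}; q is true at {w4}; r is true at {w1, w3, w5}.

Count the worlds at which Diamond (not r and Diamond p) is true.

4

w0: successors {w1}; not r and Diamond p there: w1:F. ✗
w1: successors {w2}; not r and Diamond p there: w2:T. ✓
w2: successors {w3}; not r and Diamond p there: w3:F. ✗
w3: successors {w2, w4}; not r and Diamond p there: w2:T, w4:T. ✓
w4: successors {w5}; not r and Diamond p there: w5:F. ✗
w5: successors {w6}; not r and Diamond p there: w6:T. ✓
w6: successors {w0}; not r and Diamond p there: w0:T. ✓
Satisfying worlds: {w1, w3, w5, w6}.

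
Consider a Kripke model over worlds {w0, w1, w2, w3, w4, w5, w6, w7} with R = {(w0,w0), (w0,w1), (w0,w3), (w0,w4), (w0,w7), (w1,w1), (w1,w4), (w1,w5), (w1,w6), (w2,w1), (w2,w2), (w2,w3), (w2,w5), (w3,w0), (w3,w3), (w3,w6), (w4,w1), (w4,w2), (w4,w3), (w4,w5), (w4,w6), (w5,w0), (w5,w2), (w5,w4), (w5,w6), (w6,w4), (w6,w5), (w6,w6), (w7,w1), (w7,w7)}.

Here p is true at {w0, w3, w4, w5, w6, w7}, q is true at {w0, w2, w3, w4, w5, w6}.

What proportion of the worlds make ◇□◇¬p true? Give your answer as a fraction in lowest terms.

1/4

w0: successors {w0, w1, w3, w4, w7}; □◇¬p there: w0:F, w1:F, w3:F, w4:F, w7:T. ✓
w1: successors {w1, w4, w5, w6}; □◇¬p there: w1:F, w4:F, w5:F, w6:F. ✗
w2: successors {w1, w2, w3, w5}; □◇¬p there: w1:F, w2:F, w3:F, w5:F. ✗
w3: successors {w0, w3, w6}; □◇¬p there: w0:F, w3:F, w6:F. ✗
w4: successors {w1, w2, w3, w5, w6}; □◇¬p there: w1:F, w2:F, w3:F, w5:F, w6:F. ✗
w5: successors {w0, w2, w4, w6}; □◇¬p there: w0:F, w2:F, w4:F, w6:F. ✗
w6: successors {w4, w5, w6}; □◇¬p there: w4:F, w5:F, w6:F. ✗
w7: successors {w1, w7}; □◇¬p there: w1:F, w7:T. ✓
That's 2 of 8 worlds, so 2/8 = 1/4.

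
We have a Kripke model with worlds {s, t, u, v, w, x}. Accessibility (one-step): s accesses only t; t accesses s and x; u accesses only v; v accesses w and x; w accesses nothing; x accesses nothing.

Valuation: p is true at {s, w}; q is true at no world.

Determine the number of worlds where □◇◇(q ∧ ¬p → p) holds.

3

s: successors {t}; ◇◇(q ∧ ¬p → p) there: t:T. ✓
t: successors {s, x}; ◇◇(q ∧ ¬p → p) there: s:T, x:F. ✗
u: successors {v}; ◇◇(q ∧ ¬p → p) there: v:F. ✗
v: successors {w, x}; ◇◇(q ∧ ¬p → p) there: w:F, x:F. ✗
w: no successors, so □◇◇(q ∧ ¬p → p) holds vacuously. ✓
x: no successors, so □◇◇(q ∧ ¬p → p) holds vacuously. ✓
Satisfying worlds: {s, w, x}.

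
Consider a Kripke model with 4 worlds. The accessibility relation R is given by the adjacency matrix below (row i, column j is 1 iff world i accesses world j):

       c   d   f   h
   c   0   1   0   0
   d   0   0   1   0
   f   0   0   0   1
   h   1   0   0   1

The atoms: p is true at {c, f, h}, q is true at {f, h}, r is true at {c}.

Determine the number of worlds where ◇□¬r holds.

3

c: successors {d}; □¬r there: d:T. ✓
d: successors {f}; □¬r there: f:T. ✓
f: successors {h}; □¬r there: h:F. ✗
h: successors {c, h}; □¬r there: c:T, h:F. ✓
Satisfying worlds: {c, d, h}.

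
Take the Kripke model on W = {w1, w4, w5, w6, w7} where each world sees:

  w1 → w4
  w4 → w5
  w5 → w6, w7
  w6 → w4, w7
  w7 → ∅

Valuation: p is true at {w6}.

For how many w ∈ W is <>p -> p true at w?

4

w1: <>p is F, p is F. ✓
w4: <>p is F, p is F. ✓
w5: <>p is T, p is F. ✗
w6: <>p is F, p is T. ✓
w7: <>p is F, p is F. ✓
Satisfying worlds: {w1, w4, w6, w7}.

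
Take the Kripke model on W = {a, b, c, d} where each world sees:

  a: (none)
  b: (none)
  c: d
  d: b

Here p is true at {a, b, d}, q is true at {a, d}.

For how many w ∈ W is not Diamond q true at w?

a: Diamond q is F. ✓
b: Diamond q is F. ✓
c: Diamond q is T. ✗
d: Diamond q is F. ✓
Satisfying worlds: {a, b, d}.

3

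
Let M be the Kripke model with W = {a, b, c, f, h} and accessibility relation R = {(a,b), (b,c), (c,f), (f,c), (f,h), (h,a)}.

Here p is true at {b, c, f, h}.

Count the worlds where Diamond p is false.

1

a: successors {b}; p there: b:T. ✓
b: successors {c}; p there: c:T. ✓
c: successors {f}; p there: f:T. ✓
f: successors {c, h}; p there: c:T, h:T. ✓
h: successors {a}; p there: a:F. ✗
Satisfying worlds: {a, b, c, f}.
So Diamond p fails at the other 1 world.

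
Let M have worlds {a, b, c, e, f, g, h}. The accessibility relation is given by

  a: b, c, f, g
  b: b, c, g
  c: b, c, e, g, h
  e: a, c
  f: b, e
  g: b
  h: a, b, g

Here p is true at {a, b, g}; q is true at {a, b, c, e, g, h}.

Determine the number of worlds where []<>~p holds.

3

a: successors {b, c, f, g}; <>~p there: b:T, c:T, f:T, g:F. ✗
b: successors {b, c, g}; <>~p there: b:T, c:T, g:F. ✗
c: successors {b, c, e, g, h}; <>~p there: b:T, c:T, e:T, g:F, h:F. ✗
e: successors {a, c}; <>~p there: a:T, c:T. ✓
f: successors {b, e}; <>~p there: b:T, e:T. ✓
g: successors {b}; <>~p there: b:T. ✓
h: successors {a, b, g}; <>~p there: a:T, b:T, g:F. ✗
Satisfying worlds: {e, f, g}.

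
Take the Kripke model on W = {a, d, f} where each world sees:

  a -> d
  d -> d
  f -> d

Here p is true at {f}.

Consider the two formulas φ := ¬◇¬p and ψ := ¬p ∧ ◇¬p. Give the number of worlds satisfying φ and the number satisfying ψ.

For ¬◇¬p:
a: ◇¬p is T. ✗
d: ◇¬p is T. ✗
f: ◇¬p is T. ✗
— 0 worlds.
For ¬p ∧ ◇¬p:
a: ¬p is T, ◇¬p is T. ✓
d: ¬p is T, ◇¬p is T. ✓
f: ¬p is F, ◇¬p is T. ✗
— 2 worlds.

0 and 2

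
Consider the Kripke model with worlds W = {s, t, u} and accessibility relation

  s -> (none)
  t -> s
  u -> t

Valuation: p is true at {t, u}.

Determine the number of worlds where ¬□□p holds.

1

s: □□p is T. ✗
t: □□p is T. ✗
u: □□p is F. ✓
Satisfying worlds: {u}.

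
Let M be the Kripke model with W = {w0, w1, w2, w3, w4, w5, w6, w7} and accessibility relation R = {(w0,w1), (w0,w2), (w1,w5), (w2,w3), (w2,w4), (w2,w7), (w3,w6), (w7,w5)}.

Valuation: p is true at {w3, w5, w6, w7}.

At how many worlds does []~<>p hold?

6

w0: successors {w1, w2}; ~<>p there: w1:F, w2:F. ✗
w1: successors {w5}; ~<>p there: w5:T. ✓
w2: successors {w3, w4, w7}; ~<>p there: w3:F, w4:T, w7:F. ✗
w3: successors {w6}; ~<>p there: w6:T. ✓
w4: no successors, so []~<>p holds vacuously. ✓
w5: no successors, so []~<>p holds vacuously. ✓
w6: no successors, so []~<>p holds vacuously. ✓
w7: successors {w5}; ~<>p there: w5:T. ✓
Satisfying worlds: {w1, w3, w4, w5, w6, w7}.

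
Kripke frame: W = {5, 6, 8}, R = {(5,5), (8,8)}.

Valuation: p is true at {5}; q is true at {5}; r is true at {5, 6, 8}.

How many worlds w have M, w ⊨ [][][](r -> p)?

5: successors {5}; [][](r -> p) there: 5:T. ✓
6: no successors, so [][][](r -> p) holds vacuously. ✓
8: successors {8}; [][](r -> p) there: 8:F. ✗
Satisfying worlds: {5, 6}.

2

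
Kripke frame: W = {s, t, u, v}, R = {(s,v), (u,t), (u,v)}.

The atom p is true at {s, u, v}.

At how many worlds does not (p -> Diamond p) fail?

s: p -> Diamond p is T. ✗
t: p -> Diamond p is T. ✗
u: p -> Diamond p is T. ✗
v: p -> Diamond p is F. ✓
Satisfying worlds: {v}.
So not (p -> Diamond p) fails at the other 3 worlds.

3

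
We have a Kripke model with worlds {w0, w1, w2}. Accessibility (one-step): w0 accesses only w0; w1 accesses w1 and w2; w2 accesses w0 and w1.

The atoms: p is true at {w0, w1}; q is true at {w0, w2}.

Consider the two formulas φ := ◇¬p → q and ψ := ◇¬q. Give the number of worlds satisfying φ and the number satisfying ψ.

For ◇¬p → q:
w0: ◇¬p is F, q is T. ✓
w1: ◇¬p is T, q is F. ✗
w2: ◇¬p is F, q is T. ✓
— 2 worlds.
For ◇¬q:
w0: successors {w0}; ¬q there: w0:F. ✗
w1: successors {w1, w2}; ¬q there: w1:T, w2:F. ✓
w2: successors {w0, w1}; ¬q there: w0:F, w1:T. ✓
— 2 worlds.

2 and 2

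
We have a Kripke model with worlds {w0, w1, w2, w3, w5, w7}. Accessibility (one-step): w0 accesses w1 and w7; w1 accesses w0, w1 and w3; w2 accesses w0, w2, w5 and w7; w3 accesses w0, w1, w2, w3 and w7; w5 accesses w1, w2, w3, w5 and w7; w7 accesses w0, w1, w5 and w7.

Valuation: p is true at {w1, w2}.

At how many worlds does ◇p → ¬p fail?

2

w0: ◇p is T, ¬p is T. ✓
w1: ◇p is T, ¬p is F. ✗
w2: ◇p is T, ¬p is F. ✗
w3: ◇p is T, ¬p is T. ✓
w5: ◇p is T, ¬p is T. ✓
w7: ◇p is T, ¬p is T. ✓
Satisfying worlds: {w0, w3, w5, w7}.
So ◇p → ¬p fails at the other 2 worlds.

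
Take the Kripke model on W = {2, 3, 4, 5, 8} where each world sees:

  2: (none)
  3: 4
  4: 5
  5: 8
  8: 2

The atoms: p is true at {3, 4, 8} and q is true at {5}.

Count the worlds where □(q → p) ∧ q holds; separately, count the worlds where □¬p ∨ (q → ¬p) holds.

For □(q → p) ∧ q:
2: □(q → p) is T, q is F. ✗
3: □(q → p) is T, q is F. ✗
4: □(q → p) is F, q is F. ✗
5: □(q → p) is T, q is T. ✓
8: □(q → p) is T, q is F. ✗
— 1 world.
For □¬p ∨ (q → ¬p):
2: □¬p is T, q → ¬p is T. ✓
3: □¬p is F, q → ¬p is T. ✓
4: □¬p is T, q → ¬p is T. ✓
5: □¬p is F, q → ¬p is T. ✓
8: □¬p is T, q → ¬p is T. ✓
— 5 worlds.

1 and 5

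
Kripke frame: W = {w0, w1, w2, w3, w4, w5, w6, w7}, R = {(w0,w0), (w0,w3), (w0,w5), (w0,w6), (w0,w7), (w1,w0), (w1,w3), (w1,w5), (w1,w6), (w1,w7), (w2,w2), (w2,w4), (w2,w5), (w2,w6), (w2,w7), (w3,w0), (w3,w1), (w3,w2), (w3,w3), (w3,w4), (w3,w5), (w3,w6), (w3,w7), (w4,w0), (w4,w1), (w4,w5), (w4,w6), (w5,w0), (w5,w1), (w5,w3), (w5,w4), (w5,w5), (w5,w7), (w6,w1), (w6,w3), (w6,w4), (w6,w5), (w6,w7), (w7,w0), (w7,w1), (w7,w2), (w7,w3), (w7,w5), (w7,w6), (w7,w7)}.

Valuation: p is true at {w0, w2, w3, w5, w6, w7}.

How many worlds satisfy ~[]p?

6

w0: []p is T. ✗
w1: []p is T. ✗
w2: []p is F. ✓
w3: []p is F. ✓
w4: []p is F. ✓
w5: []p is F. ✓
w6: []p is F. ✓
w7: []p is F. ✓
Satisfying worlds: {w2, w3, w4, w5, w6, w7}.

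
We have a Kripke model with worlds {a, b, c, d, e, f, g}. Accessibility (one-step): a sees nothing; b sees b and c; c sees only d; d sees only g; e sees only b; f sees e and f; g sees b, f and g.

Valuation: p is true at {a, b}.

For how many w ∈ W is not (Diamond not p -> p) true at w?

a: Diamond not p -> p is T. ✗
b: Diamond not p -> p is T. ✗
c: Diamond not p -> p is F. ✓
d: Diamond not p -> p is F. ✓
e: Diamond not p -> p is T. ✗
f: Diamond not p -> p is F. ✓
g: Diamond not p -> p is F. ✓
Satisfying worlds: {c, d, f, g}.

4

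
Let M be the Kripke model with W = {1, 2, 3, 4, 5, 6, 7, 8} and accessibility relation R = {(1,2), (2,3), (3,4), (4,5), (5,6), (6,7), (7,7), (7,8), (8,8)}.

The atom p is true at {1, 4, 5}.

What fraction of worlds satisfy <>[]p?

1: successors {2}; []p there: 2:F. ✗
2: successors {3}; []p there: 3:T. ✓
3: successors {4}; []p there: 4:T. ✓
4: successors {5}; []p there: 5:F. ✗
5: successors {6}; []p there: 6:F. ✗
6: successors {7}; []p there: 7:F. ✗
7: successors {7, 8}; []p there: 7:F, 8:F. ✗
8: successors {8}; []p there: 8:F. ✗
That's 2 of 8 worlds, so 2/8 = 1/4.

1/4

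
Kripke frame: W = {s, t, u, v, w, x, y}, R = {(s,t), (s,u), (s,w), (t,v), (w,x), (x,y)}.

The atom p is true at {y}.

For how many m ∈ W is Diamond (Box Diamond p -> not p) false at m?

s: successors {t, u, w}; Box Diamond p -> not p there: t:T, u:T, w:T. ✓
t: successors {v}; Box Diamond p -> not p there: v:T. ✓
u: no successors, so Diamond (Box Diamond p -> not p) fails. ✗
v: no successors, so Diamond (Box Diamond p -> not p) fails. ✗
w: successors {x}; Box Diamond p -> not p there: x:T. ✓
x: successors {y}; Box Diamond p -> not p there: y:F. ✗
y: no successors, so Diamond (Box Diamond p -> not p) fails. ✗
Satisfying worlds: {s, t, w}.
So Diamond (Box Diamond p -> not p) fails at the other 4 worlds.

4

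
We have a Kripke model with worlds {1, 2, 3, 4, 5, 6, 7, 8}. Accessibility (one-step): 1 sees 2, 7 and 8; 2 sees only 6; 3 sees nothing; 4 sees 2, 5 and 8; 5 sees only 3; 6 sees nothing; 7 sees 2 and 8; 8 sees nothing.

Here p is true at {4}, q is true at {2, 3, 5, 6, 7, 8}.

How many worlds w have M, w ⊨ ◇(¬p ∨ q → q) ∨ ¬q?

5

1: ◇(¬p ∨ q → q) is T, ¬q is T. ✓
2: ◇(¬p ∨ q → q) is T, ¬q is F. ✓
3: ◇(¬p ∨ q → q) is F, ¬q is F. ✗
4: ◇(¬p ∨ q → q) is T, ¬q is T. ✓
5: ◇(¬p ∨ q → q) is T, ¬q is F. ✓
6: ◇(¬p ∨ q → q) is F, ¬q is F. ✗
7: ◇(¬p ∨ q → q) is T, ¬q is F. ✓
8: ◇(¬p ∨ q → q) is F, ¬q is F. ✗
Satisfying worlds: {1, 2, 4, 5, 7}.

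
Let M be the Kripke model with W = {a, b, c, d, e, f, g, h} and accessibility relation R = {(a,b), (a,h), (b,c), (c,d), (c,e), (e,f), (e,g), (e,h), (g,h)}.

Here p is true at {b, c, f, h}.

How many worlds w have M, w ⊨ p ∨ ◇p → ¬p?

a: p ∨ ◇p is T, ¬p is T. ✓
b: p ∨ ◇p is T, ¬p is F. ✗
c: p ∨ ◇p is T, ¬p is F. ✗
d: p ∨ ◇p is F, ¬p is T. ✓
e: p ∨ ◇p is T, ¬p is T. ✓
f: p ∨ ◇p is T, ¬p is F. ✗
g: p ∨ ◇p is T, ¬p is T. ✓
h: p ∨ ◇p is T, ¬p is F. ✗
Satisfying worlds: {a, d, e, g}.

4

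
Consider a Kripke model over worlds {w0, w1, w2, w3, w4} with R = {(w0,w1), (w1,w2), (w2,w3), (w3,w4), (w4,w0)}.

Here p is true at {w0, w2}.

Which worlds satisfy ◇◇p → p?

{w0, w1, w2, w4}

w0: ◇◇p is T, p is T. ✓
w1: ◇◇p is F, p is F. ✓
w2: ◇◇p is F, p is T. ✓
w3: ◇◇p is T, p is F. ✗
w4: ◇◇p is F, p is F. ✓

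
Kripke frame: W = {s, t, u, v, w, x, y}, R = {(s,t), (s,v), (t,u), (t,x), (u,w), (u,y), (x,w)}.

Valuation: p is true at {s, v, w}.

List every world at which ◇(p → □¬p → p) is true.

s: successors {t, v}; p → □¬p → p there: t:T, v:T. ✓
t: successors {u, x}; p → □¬p → p there: u:T, x:T. ✓
u: successors {w, y}; p → □¬p → p there: w:T, y:T. ✓
v: no successors, so ◇(p → □¬p → p) fails. ✗
w: no successors, so ◇(p → □¬p → p) fails. ✗
x: successors {w}; p → □¬p → p there: w:T. ✓
y: no successors, so ◇(p → □¬p → p) fails. ✗

{s, t, u, x}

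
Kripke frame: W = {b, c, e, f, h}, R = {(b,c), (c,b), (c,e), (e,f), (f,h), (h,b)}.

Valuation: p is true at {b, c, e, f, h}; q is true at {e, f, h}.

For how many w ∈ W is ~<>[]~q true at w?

2

b: <>[]~q is F. ✓
c: <>[]~q is T. ✗
e: <>[]~q is F. ✓
f: <>[]~q is T. ✗
h: <>[]~q is T. ✗
Satisfying worlds: {b, e}.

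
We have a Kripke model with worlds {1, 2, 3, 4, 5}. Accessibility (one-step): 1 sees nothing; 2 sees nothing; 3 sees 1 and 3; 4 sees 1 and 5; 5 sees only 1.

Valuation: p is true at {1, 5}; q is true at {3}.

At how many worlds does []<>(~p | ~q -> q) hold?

1: no successors, so []<>(~p | ~q -> q) holds vacuously. ✓
2: no successors, so []<>(~p | ~q -> q) holds vacuously. ✓
3: successors {1, 3}; <>(~p | ~q -> q) there: 1:F, 3:T. ✗
4: successors {1, 5}; <>(~p | ~q -> q) there: 1:F, 5:F. ✗
5: successors {1}; <>(~p | ~q -> q) there: 1:F. ✗
Satisfying worlds: {1, 2}.

2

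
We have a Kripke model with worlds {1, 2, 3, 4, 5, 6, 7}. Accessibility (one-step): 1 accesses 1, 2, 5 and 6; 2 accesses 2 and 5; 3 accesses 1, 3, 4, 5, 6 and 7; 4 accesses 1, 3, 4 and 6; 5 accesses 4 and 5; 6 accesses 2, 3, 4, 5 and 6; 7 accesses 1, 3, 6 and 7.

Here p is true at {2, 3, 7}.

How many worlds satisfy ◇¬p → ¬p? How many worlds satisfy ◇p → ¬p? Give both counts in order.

For ◇¬p → ¬p:
1: ◇¬p is T, ¬p is T. ✓
2: ◇¬p is T, ¬p is F. ✗
3: ◇¬p is T, ¬p is F. ✗
4: ◇¬p is T, ¬p is T. ✓
5: ◇¬p is T, ¬p is T. ✓
6: ◇¬p is T, ¬p is T. ✓
7: ◇¬p is T, ¬p is F. ✗
— 4 worlds.
For ◇p → ¬p:
1: ◇p is T, ¬p is T. ✓
2: ◇p is T, ¬p is F. ✗
3: ◇p is T, ¬p is F. ✗
4: ◇p is T, ¬p is T. ✓
5: ◇p is F, ¬p is T. ✓
6: ◇p is T, ¬p is T. ✓
7: ◇p is T, ¬p is F. ✗
— 4 worlds.

4 and 4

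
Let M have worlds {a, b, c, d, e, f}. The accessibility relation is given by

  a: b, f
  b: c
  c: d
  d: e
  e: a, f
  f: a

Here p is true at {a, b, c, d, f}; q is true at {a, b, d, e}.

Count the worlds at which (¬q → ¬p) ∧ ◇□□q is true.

2

a: ¬q → ¬p is T, ◇□□q is T. ✓
b: ¬q → ¬p is T, ◇□□q is T. ✓
c: ¬q → ¬p is F, ◇□□q is F. ✗
d: ¬q → ¬p is T, ◇□□q is F. ✗
e: ¬q → ¬p is T, ◇□□q is F. ✗
f: ¬q → ¬p is F, ◇□□q is F. ✗
Satisfying worlds: {a, b}.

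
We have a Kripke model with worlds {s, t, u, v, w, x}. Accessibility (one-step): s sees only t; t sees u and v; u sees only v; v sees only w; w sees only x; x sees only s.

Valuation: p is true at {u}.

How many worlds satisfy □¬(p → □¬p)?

0

s: successors {t}; ¬(p → □¬p) there: t:F. ✗
t: successors {u, v}; ¬(p → □¬p) there: u:F, v:F. ✗
u: successors {v}; ¬(p → □¬p) there: v:F. ✗
v: successors {w}; ¬(p → □¬p) there: w:F. ✗
w: successors {x}; ¬(p → □¬p) there: x:F. ✗
x: successors {s}; ¬(p → □¬p) there: s:F. ✗
Satisfying worlds: ∅.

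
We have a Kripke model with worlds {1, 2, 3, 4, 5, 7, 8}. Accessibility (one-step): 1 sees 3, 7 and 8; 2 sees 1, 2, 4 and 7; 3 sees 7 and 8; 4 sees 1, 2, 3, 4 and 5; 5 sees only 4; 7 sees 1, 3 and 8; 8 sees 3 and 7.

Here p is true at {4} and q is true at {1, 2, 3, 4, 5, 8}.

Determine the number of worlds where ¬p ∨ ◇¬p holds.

1: ¬p is T, ◇¬p is T. ✓
2: ¬p is T, ◇¬p is T. ✓
3: ¬p is T, ◇¬p is T. ✓
4: ¬p is F, ◇¬p is T. ✓
5: ¬p is T, ◇¬p is F. ✓
7: ¬p is T, ◇¬p is T. ✓
8: ¬p is T, ◇¬p is T. ✓
Satisfying worlds: {1, 2, 3, 4, 5, 7, 8}.

7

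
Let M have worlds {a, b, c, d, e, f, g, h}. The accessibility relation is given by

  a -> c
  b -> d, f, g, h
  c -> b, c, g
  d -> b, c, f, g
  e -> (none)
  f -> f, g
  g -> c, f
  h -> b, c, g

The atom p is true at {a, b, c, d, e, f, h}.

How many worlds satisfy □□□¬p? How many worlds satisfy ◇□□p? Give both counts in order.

1 and 0

For □□□¬p:
a: successors {c}; □□¬p there: c:F. ✗
b: successors {d, f, g, h}; □□¬p there: d:F, f:F, g:F, h:F. ✗
c: successors {b, c, g}; □□¬p there: b:F, c:F, g:F. ✗
d: successors {b, c, f, g}; □□¬p there: b:F, c:F, f:F, g:F. ✗
e: no successors, so □□□¬p holds vacuously. ✓
f: successors {f, g}; □□¬p there: f:F, g:F. ✗
g: successors {c, f}; □□¬p there: c:F, f:F. ✗
h: successors {b, c, g}; □□¬p there: b:F, c:F, g:F. ✗
— 1 world.
For ◇□□p:
a: successors {c}; □□p there: c:F. ✗
b: successors {d, f, g, h}; □□p there: d:F, f:F, g:F, h:F. ✗
c: successors {b, c, g}; □□p there: b:F, c:F, g:F. ✗
d: successors {b, c, f, g}; □□p there: b:F, c:F, f:F, g:F. ✗
e: no successors, so ◇□□p fails. ✗
f: successors {f, g}; □□p there: f:F, g:F. ✗
g: successors {c, f}; □□p there: c:F, f:F. ✗
h: successors {b, c, g}; □□p there: b:F, c:F, g:F. ✗
— 0 worlds.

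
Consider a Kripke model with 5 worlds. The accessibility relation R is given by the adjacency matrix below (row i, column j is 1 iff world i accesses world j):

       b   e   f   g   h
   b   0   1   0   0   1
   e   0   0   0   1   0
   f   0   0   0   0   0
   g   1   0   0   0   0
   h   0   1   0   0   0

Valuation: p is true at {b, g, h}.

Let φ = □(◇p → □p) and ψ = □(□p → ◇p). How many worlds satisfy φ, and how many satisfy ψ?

For □(◇p → □p):
b: successors {e, h}; ◇p → □p there: e:T, h:T. ✓
e: successors {g}; ◇p → □p there: g:T. ✓
f: no successors, so □(◇p → □p) holds vacuously. ✓
g: successors {b}; ◇p → □p there: b:F. ✗
h: successors {e}; ◇p → □p there: e:T. ✓
— 4 worlds.
For □(□p → ◇p):
b: successors {e, h}; □p → ◇p there: e:T, h:T. ✓
e: successors {g}; □p → ◇p there: g:T. ✓
f: no successors, so □(□p → ◇p) holds vacuously. ✓
g: successors {b}; □p → ◇p there: b:T. ✓
h: successors {e}; □p → ◇p there: e:T. ✓
— 5 worlds.

4 and 5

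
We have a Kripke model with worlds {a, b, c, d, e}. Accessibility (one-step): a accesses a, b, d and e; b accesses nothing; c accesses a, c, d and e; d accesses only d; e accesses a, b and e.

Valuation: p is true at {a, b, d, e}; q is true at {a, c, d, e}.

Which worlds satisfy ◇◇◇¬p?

{c}

a: successors {a, b, d, e}; ◇◇¬p there: a:F, b:F, d:F, e:F. ✗
b: no successors, so ◇◇◇¬p fails. ✗
c: successors {a, c, d, e}; ◇◇¬p there: a:F, c:T, d:F, e:F. ✓
d: successors {d}; ◇◇¬p there: d:F. ✗
e: successors {a, b, e}; ◇◇¬p there: a:F, b:F, e:F. ✗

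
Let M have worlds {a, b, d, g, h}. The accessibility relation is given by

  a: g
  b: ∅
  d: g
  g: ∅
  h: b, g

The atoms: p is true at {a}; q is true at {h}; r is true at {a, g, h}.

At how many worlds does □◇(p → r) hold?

a: successors {g}; ◇(p → r) there: g:F. ✗
b: no successors, so □◇(p → r) holds vacuously. ✓
d: successors {g}; ◇(p → r) there: g:F. ✗
g: no successors, so □◇(p → r) holds vacuously. ✓
h: successors {b, g}; ◇(p → r) there: b:F, g:F. ✗
Satisfying worlds: {b, g}.

2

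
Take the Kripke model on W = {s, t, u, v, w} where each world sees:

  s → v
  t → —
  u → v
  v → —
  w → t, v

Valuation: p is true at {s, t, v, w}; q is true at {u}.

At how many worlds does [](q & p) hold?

2

s: successors {v}; q & p there: v:F. ✗
t: no successors, so [](q & p) holds vacuously. ✓
u: successors {v}; q & p there: v:F. ✗
v: no successors, so [](q & p) holds vacuously. ✓
w: successors {t, v}; q & p there: t:F, v:F. ✗
Satisfying worlds: {t, v}.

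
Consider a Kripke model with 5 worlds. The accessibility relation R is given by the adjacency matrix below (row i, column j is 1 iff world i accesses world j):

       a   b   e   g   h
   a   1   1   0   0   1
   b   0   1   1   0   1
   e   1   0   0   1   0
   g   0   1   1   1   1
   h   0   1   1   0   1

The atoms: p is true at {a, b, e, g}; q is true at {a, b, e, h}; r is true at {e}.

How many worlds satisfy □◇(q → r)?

a: successors {a, b, h}; ◇(q → r) there: a:F, b:T, h:T. ✗
b: successors {b, e, h}; ◇(q → r) there: b:T, e:T, h:T. ✓
e: successors {a, g}; ◇(q → r) there: a:F, g:T. ✗
g: successors {b, e, g, h}; ◇(q → r) there: b:T, e:T, g:T, h:T. ✓
h: successors {b, e, h}; ◇(q → r) there: b:T, e:T, h:T. ✓
Satisfying worlds: {b, g, h}.

3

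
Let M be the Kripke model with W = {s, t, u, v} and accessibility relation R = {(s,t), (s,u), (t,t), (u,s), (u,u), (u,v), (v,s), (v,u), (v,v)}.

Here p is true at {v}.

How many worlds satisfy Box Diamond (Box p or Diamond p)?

2

s: successors {t, u}; Diamond (Box p or Diamond p) there: t:F, u:T. ✗
t: successors {t}; Diamond (Box p or Diamond p) there: t:F. ✗
u: successors {s, u, v}; Diamond (Box p or Diamond p) there: s:T, u:T, v:T. ✓
v: successors {s, u, v}; Diamond (Box p or Diamond p) there: s:T, u:T, v:T. ✓
Satisfying worlds: {u, v}.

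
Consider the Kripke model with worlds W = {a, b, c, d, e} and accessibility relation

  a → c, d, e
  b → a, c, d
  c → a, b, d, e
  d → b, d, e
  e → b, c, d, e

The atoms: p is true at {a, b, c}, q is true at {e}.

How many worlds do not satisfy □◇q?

3

a: successors {c, d, e}; ◇q there: c:T, d:T, e:T. ✓
b: successors {a, c, d}; ◇q there: a:T, c:T, d:T. ✓
c: successors {a, b, d, e}; ◇q there: a:T, b:F, d:T, e:T. ✗
d: successors {b, d, e}; ◇q there: b:F, d:T, e:T. ✗
e: successors {b, c, d, e}; ◇q there: b:F, c:T, d:T, e:T. ✗
Satisfying worlds: {a, b}.
So □◇q fails at the other 3 worlds.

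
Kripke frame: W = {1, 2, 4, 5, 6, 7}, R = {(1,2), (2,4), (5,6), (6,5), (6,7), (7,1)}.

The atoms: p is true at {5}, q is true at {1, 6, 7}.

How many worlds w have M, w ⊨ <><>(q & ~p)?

2

1: successors {2}; <>(q & ~p) there: 2:F. ✗
2: successors {4}; <>(q & ~p) there: 4:F. ✗
4: no successors, so <><>(q & ~p) fails. ✗
5: successors {6}; <>(q & ~p) there: 6:T. ✓
6: successors {5, 7}; <>(q & ~p) there: 5:T, 7:T. ✓
7: successors {1}; <>(q & ~p) there: 1:F. ✗
Satisfying worlds: {5, 6}.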